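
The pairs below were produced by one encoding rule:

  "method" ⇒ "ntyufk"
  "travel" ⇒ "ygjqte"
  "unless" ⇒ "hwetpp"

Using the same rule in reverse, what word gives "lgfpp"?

gross

m(12)→n(13) and e(4)→t(19) fit y≡9x+9 (mod 26); the inverse of 9 mod 26 is 3. This is an affine cipher: with a=0,…,z=25, each position x becomes (9x+9) mod 26.
Undoing it on lgfpp: l(11)→3·(11−9)≡6=g; g(6)→3·(6−9)≡17=r; f(5)→3·(5−9)≡14=o; p(15)→3·(15−9)≡18=s; p(15)→3·(15−9)≡18=s (all mod 26).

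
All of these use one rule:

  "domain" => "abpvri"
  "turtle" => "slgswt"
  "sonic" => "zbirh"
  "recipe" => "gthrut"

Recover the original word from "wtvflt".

league

d(3)→a(0) and o(14)→b(1) fit y≡19x+21 (mod 26); the inverse of 19 mod 26 is 11. Each letter's alphabet position (a=0..z=25) is mapped through 19·x+21 mod 26 — an affine cipher.
Undoing it on wtvflt: w(22)→11·(22−21)≡11=l; t(19)→11·(19−21)≡4=e; v(21)→11·(21−21)≡0=a; f(5)→11·(5−21)≡6=g; l(11)→11·(11−21)≡20=u; t(19)→11·(19−21)≡4=e (all mod 26).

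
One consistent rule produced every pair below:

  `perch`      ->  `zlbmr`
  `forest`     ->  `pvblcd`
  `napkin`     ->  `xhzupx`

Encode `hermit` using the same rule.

rlbwpd

The shift depends on letter class: consonant p→z is +10, but vowel e→l is +7. Two shifts are in play — +7 for a/e/i/o/u, +10 for every other letter.
On hermit: h(cons)+10=r, e(vowel)+7=l, r(cons)+10=b, m(cons)+10=w, i(vowel)+7=p, t(cons)+10=d.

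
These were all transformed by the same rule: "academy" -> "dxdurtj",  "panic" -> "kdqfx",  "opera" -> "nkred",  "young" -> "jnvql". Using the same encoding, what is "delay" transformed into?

a(0)→d(3) and c(2)→x(23) fit y≡23x+3 (mod 26); the inverse of 23 mod 26 is 17. This is an affine cipher: with a=0,…,z=25, each position x becomes (23x+3) mod 26.
Applying it to delay: d(3)→23·3+3≡20=u; e(4)→23·4+3≡17=r; l(11)→23·11+3≡22=w; a(0)→23·0+3≡3=d; y(24)→23·24+3≡9=j (all mod 26).

urwdj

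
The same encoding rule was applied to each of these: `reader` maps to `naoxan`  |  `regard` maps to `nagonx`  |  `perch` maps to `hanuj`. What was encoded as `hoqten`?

pastor

Treating letters as 0–25, the rule is x ↦ 3x + 14 (mod 26).
Undoing it on hoqten: h(7)→9·(7−14)≡15=p; o(14)→9·(14−14)≡0=a; q(16)→9·(16−14)≡18=s; t(19)→9·(19−14)≡19=t; e(4)→9·(4−14)≡14=o; n(13)→9·(13−14)≡17=r (all mod 26).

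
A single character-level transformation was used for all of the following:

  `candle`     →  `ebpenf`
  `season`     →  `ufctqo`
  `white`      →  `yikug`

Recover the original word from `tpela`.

rocky

Shifts by position in candle: pos 0: c→e (+2), pos 1: a→b (+1), pos 2: n→p (+2), pos 3: d→e (+1) — repeating every 2. A repeating key of period 2 is used — shifts +2, +1 over and over.
Decoding tpela: t−2=r, p−1=o, e−2=c, l−1=k, a−2=y.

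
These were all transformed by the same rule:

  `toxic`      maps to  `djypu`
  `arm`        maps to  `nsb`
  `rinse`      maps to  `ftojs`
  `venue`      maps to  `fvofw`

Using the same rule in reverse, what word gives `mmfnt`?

smell

The output letters match the input read backwards, each shifted +1: toxic reversed is cixot. The word is reversed, then every letter is shifted forward by 1.
Undoing it on mmfnt: shift back: m−1=l, m−1=l, f−1=e, n−1=m, t−1=s → llems; then reverse → smell.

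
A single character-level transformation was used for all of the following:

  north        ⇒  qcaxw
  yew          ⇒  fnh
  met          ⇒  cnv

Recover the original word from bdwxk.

The output letters match the input read backwards, each shifted +9: north reversed is htron. The word is reversed, then every letter is shifted forward by 9.
Undoing it on bdwxk: shift back: b−9=s, d−9=u, w−9=n, x−9=o, k−9=b → sunob; then reverse → bonus.

bonus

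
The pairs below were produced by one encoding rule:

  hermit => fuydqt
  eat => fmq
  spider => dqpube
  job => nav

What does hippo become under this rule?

abbut

The word is reversed, then every letter is shifted forward by 12.
For hippo: reverse → oppih; then shift: o+12=a, p+12=b, p+12=b, i+12=u, h+12=t.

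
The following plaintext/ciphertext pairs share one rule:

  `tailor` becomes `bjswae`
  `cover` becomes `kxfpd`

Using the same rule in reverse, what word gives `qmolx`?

ideal

Letter i (0-indexed) is shifted by i+8, so successive shifts are 8, 9, 10, ….
Decoding qmolx: q−8=i, m−9=d, o−10=e, l−11=a, x−12=l.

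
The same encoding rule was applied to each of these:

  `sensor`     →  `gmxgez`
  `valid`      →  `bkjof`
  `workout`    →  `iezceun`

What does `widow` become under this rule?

This is an affine cipher: with a=0,…,z=25, each position x becomes (7x+10) mod 26.
On widow: w(22)→7·22+10≡8=i; i(8)→7·8+10≡14=o; d(3)→7·3+10≡5=f; o(14)→7·14+10≡4=e; w(22)→7·22+10≡8=i (all mod 26).

iofei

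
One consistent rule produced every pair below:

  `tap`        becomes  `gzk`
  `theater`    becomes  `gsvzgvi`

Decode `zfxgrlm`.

Each pair mirrors across the alphabet (t↔g, a↔z, p↔k): positions sum to 25. Each letter is replaced by its mirror in the alphabet: a↔z, b↔y, c↔x, and so on (the Atbash cipher).
Undoing it on zfxgrlm: z↔a, f↔u, x↔c, g↔t, r↔i, l↔o, m↔n.

auction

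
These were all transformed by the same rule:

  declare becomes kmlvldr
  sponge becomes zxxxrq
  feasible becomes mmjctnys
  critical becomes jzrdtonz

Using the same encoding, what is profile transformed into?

The shift increases by 1 at each position, starting from +7: 7, 8, 9, ….
On profile: p+7=w, r+8=z, o+9=x, f+10=p, i+11=t, l+12=x, e+13=r.

wzxptxr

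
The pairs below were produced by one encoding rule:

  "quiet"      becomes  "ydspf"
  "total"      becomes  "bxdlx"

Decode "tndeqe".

letter

In quiet: q→y is +8, u→d is +9, i→s is +10, e→p is +11 — the shift increases by 1 each position. Letter i (0-indexed) is shifted by i+8, so successive shifts are 8, 9, 10, ….
Decoding tndeqe: t−8=l, n−9=e, d−10=t, e−11=t, q−12=e, e−13=r.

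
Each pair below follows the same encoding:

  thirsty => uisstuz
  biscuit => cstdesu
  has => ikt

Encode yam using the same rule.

The shift depends on letter class: consonant t→u is +1, but vowel i→s is +10. Two shifts are in play — +10 for a/e/i/o/u, +1 for every other letter.
On yam: y(cons)+1=z, a(vowel)+10=k, m(cons)+1=n.

zkn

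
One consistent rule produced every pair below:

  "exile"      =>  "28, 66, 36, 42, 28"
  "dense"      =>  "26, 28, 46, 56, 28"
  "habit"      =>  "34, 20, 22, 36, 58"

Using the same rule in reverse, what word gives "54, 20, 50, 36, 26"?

Each letter becomes 2×(its alphabet position, a=1..z=26) + 18.
Reversing it on 54, 20, 50, 36, 26: 54→(54−18)÷2=18=r, 20→(20−18)÷2=1=a, 50→(50−18)÷2=16=p, 36→(36−18)÷2=9=i, 26→(26−18)÷2=4=d.

rapid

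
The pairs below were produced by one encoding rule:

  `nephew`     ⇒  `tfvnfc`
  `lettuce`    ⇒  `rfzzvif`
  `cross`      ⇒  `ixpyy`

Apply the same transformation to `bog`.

The rule splits by letter class: vowels +1, consonants +6.
On bog: b(cons)+6=h, o(vowel)+1=p, g(cons)+6=m.

hpm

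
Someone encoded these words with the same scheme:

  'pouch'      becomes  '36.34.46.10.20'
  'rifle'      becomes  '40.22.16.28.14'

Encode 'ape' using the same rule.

p(#16)→36 and o(#15)→34: differences scale by 2, so n = 2·pos + 4. Each letter becomes 2×(its alphabet position, a=1..z=26) + 4.
On ape: a=1→6, p=16→36, e=5→14.

6.36.14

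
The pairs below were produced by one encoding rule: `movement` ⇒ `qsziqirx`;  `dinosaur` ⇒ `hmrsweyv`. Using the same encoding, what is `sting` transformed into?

wxmrk

Compare letters: m→q is +4, o→s is +4, v→z is +4 — a constant shift. This is a Caesar cipher with shift 4.
Applying it to sting: s+4=w, t+4=x, i+4=m, n+4=r, g+4=k.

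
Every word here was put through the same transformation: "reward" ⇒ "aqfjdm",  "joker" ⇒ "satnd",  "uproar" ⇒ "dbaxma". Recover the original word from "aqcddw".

return

Shifts by position in reward: pos 0: r→a (+9), pos 1: e→q (+12), pos 2: w→f (+9), pos 3: a→j (+9), pos 4: r→d (+12), pos 5: d→m (+9) — repeating every 3. It's a Vigenère-style cipher with numeric key [9,12,9]: position i shifts by key[i mod 3].
Undoing it on aqcddw: a−9=r, q−12=e, c−9=t, d−9=u, d−12=r, w−9=n.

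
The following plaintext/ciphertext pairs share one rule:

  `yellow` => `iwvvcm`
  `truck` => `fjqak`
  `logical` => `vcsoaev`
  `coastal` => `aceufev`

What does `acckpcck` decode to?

cookbook

y(24)→i(8) and e(4)→w(22) fit y≡11x+4 (mod 26); the inverse of 11 mod 26 is 19. Each letter's alphabet position (a=0..z=25) is mapped through 11·x+4 mod 26 — an affine cipher.
Reversing it on acckpcck: a(0)→19·(0−4)≡2=c; c(2)→19·(2−4)≡14=o; c(2)→19·(2−4)≡14=o; k(10)→19·(10−4)≡10=k; p(15)→19·(15−4)≡1=b; c(2)→19·(2−4)≡14=o; c(2)→19·(2−4)≡14=o; k(10)→19·(10−4)≡10=k (all mod 26).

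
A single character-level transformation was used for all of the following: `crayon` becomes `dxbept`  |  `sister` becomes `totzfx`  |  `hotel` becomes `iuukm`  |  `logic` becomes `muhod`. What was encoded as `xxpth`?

wrong

Shifts by position in crayon: pos 0: c→d (+1), pos 1: r→x (+6), pos 2: a→b (+1), pos 3: y→e (+6) — repeating every 2. A repeating key of period 2 is used — shifts +1, +6 over and over.
Undoing it on xxpth: x−1=w, x−6=r, p−1=o, t−6=n, h−1=g.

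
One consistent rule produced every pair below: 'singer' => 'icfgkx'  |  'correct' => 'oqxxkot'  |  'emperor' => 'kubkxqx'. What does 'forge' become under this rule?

vqxgk

s(18)→i(8) and i(8)→c(2) fit y≡11x+18 (mod 26); the inverse of 11 mod 26 is 19. Each letter's alphabet position (a=0..z=25) is mapped through 11·x+18 mod 26 — an affine cipher.
Applying it to forge: f(5)→11·5+18≡21=v; o(14)→11·14+18≡16=q; r(17)→11·17+18≡23=x; g(6)→11·6+18≡6=g; e(4)→11·4+18≡10=k (all mod 26).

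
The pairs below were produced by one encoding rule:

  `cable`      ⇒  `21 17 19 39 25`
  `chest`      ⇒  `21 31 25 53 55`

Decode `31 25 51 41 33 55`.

hermit

c(#3)→21 and a(#1)→17: differences scale by 2, so n = 2·pos + 15. Each letter becomes 2×(its alphabet position, a=1..z=26) + 15.
Reversing it on 31 25 51 41 33 55: 31→(31−15)÷2=8=h, 25→(25−15)÷2=5=e, 51→(51−15)÷2=18=r, 41→(41−15)÷2=13=m, 33→(33−15)÷2=9=i, 55→(55−15)÷2=20=t.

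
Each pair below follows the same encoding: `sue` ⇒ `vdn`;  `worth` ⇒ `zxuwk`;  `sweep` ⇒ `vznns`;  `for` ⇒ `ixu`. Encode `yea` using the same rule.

bnj

The shift depends on letter class: consonant s→v is +3, but vowel u→d is +9. Two shifts are in play — +9 for a/e/i/o/u, +3 for every other letter.
On yea: y(cons)+3=b, e(vowel)+9=n, a(vowel)+9=j.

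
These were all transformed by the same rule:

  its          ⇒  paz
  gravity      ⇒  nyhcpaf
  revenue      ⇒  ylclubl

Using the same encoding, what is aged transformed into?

Each letter is shifted forward by 7 in the alphabet (a Caesar shift of +7).
For aged: a+7=h, g+7=n, e+7=l, d+7=k.

hnlk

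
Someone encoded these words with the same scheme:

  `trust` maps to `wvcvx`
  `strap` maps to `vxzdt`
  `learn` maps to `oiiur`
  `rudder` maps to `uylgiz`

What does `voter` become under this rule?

ysbhv

Shifts by position in trust: pos 0: t→w (+3), pos 1: r→v (+4), pos 2: u→c (+8), pos 3: s→v (+3), pos 4: t→x (+4) — repeating every 3. A repeating key of period 3 is used — shifts +3, +4, +8 over and over.
On voter: v+3=y, o+4=s, t+8=b, e+3=h, r+4=v.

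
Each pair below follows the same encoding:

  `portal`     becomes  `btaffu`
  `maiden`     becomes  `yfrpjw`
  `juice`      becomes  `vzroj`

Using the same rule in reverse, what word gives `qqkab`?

Shifts by position in portal: pos 0: p→b (+12), pos 1: o→t (+5), pos 2: r→a (+9), pos 3: t→f (+12), pos 4: a→f (+5), pos 5: l→u (+9) — repeating every 3. A repeating key of period 3 is used — shifts +12, +5, +9 over and over.
Undoing it on qqkab: q−12=e, q−5=l, k−9=b, a−12=o, b−5=w.

elbow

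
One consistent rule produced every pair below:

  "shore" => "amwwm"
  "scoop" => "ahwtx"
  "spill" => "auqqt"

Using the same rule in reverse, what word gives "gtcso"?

The shifts repeat in a cycle of length 2: positions 0,1,… shift by +8, +5, then the pattern repeats.
Decoding gtcso: g−8=y, t−5=o, c−8=u, s−5=n, o−8=g.

young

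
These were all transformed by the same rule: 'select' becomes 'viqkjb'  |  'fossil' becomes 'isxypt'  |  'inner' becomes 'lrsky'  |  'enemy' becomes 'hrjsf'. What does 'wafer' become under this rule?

zekky

In select: s→v is +3, e→i is +4, l→q is +5, e→k is +6 — the shift increases by 1 each position. Letter i (0-indexed) is shifted by i+3, so successive shifts are 3, 4, 5, ….
For wafer: w+3=z, a+4=e, f+5=k, e+6=k, r+7=y.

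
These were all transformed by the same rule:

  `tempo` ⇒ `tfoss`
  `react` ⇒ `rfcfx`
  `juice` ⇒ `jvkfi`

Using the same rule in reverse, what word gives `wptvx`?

worst

Each letter shifts forward by its position index (0, 1, 2, …) — the shift grows by one for each successive letter.
Reversing it on wptvx: w−0=w, p−1=o, t−2=r, v−3=s, x−4=t.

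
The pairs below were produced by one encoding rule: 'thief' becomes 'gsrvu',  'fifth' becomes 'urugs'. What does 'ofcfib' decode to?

luxury

Each letter is replaced by its mirror in the alphabet: a↔z, b↔y, c↔x, and so on (the Atbash cipher).
Reversing it on ofcfib: o↔l, f↔u, c↔x, f↔u, i↔r, b↔y.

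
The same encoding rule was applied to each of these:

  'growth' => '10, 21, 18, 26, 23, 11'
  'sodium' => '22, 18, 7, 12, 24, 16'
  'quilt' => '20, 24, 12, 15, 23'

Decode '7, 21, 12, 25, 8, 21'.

g is letter #7 and maps to 10: an offset of 3. Each letter is replaced by its alphabet position (a=1..z=26) + 3.
Undoing it on 7, 21, 12, 25, 8, 21: 7→(7−3)÷1=4=d, 21→(21−3)÷1=18=r, 12→(12−3)÷1=9=i, 25→(25−3)÷1=22=v, 8→(8−3)÷1=5=e, 21→(21−3)÷1=18=r.

driver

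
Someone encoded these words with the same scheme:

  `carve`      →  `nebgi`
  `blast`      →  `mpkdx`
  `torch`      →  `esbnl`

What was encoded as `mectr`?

basin

Shifts by position in carve: pos 0: c→n (+11), pos 1: a→e (+4), pos 2: r→b (+10), pos 3: v→g (+11), pos 4: e→i (+4) — repeating every 3. The shifts repeat in a cycle of length 3: positions 0,1,… shift by +11, +4, +10, then the pattern repeats.
Reversing it on mectr: m−11=b, e−4=a, c−10=s, t−11=i, r−4=n.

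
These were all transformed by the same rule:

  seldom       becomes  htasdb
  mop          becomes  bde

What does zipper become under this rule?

oxeetg

Every letter moves 15 places later in the alphabet, wrapping around z→a.
On zipper: z+15=o, i+15=x, p+15=e, p+15=e, e+15=t, r+15=g.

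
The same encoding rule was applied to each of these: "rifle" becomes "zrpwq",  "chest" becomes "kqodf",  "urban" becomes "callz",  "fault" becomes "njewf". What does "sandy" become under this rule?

ajxok

In rifle: r→z is +8, i→r is +9, f→p is +10, l→w is +11 — the shift increases by 1 each position. Letter i (0-indexed) is shifted by i+8, so successive shifts are 8, 9, 10, ….
Applying it to sandy: s+8=a, a+9=j, n+10=x, d+11=o, y+12=k.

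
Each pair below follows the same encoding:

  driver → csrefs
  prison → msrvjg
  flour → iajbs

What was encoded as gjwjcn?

nobody

d(3)→c(2) and r(17)→s(18) fit y≡3x+19 (mod 26); the inverse of 3 mod 26 is 9. Treating letters as 0–25, the rule is x ↦ 3x + 19 (mod 26).
Decoding gjwjcn: g(6)→9·(6−19)≡13=n; j(9)→9·(9−19)≡14=o; w(22)→9·(22−19)≡1=b; j(9)→9·(9−19)≡14=o; c(2)→9·(2−19)≡3=d; n(13)→9·(13−19)≡24=y (all mod 26).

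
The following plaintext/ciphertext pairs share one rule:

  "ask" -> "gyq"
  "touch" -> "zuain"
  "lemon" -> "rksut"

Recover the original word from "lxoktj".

friend

Compare letters: a→g is +6, s→y is +6, k→q is +6 — a constant shift. Each letter is shifted forward by 6 in the alphabet (a Caesar shift of +6).
Reversing it on lxoktj: l−6=f, x−6=r, o−6=i, k−6=e, t−6=n, j−6=d.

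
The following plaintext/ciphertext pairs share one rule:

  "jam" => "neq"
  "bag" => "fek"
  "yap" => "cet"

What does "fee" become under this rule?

Compare letters: j→n is +4, a→e is +4, m→q is +4 — a constant shift. This is a Caesar cipher with shift 4.
Applying it to fee: f+4=j, e+4=i, e+4=i.

jii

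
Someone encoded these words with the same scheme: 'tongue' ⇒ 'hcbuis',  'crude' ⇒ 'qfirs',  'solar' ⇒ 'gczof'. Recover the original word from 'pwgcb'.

Compare letters: t→h is +14, o→c is +14, n→b is +14 — a constant shift. Each letter is shifted forward by 14 in the alphabet (a Caesar shift of +14).
Decoding pwgcb: p−14=b, w−14=i, g−14=s, c−14=o, b−14=n.

bison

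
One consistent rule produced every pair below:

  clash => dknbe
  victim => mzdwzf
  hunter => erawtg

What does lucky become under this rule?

c(2)→d(3) and l(11)→k(10) fit y≡21x+13 (mod 26); the inverse of 21 mod 26 is 5. This is an affine cipher: with a=0,…,z=25, each position x becomes (21x+13) mod 26.
On lucky: l(11)→21·11+13≡10=k; u(20)→21·20+13≡17=r; c(2)→21·2+13≡3=d; k(10)→21·10+13≡15=p; y(24)→21·24+13≡23=x (all mod 26).

krdpx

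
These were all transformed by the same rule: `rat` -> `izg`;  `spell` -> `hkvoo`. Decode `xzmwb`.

candy

Each letter is replaced by its mirror in the alphabet: a↔z, b↔y, c↔x, and so on (the Atbash cipher).
Undoing it on xzmwb: x↔c, z↔a, m↔n, w↔d, b↔y.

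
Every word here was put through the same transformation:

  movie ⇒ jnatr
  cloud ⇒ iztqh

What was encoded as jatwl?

The output letters match the input read backwards, each shifted +5: movie reversed is eivom. Read the word backwards and shift each letter +5.
Reversing it on jatwl: shift back: j−5=e, a−5=v, t−5=o, w−5=r, l−5=g → evorg; then reverse → grove.

grove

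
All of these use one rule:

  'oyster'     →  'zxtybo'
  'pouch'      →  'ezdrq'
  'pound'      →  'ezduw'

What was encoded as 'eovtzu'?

o(14)→z(25) and y(24)→x(23) fit y≡5x+7 (mod 26); the inverse of 5 mod 26 is 21. Treating letters as 0–25, the rule is x ↦ 5x + 7 (mod 26).
Reversing it on eovtzu: e(4)→21·(4−7)≡15=p; o(14)→21·(14−7)≡17=r; v(21)→21·(21−7)≡8=i; t(19)→21·(19−7)≡18=s; z(25)→21·(25−7)≡14=o; u(20)→21·(20−7)≡13=n (all mod 26).

prison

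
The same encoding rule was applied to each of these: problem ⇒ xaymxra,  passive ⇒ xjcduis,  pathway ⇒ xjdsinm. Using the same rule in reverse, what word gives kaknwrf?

In problem: p→x is +8, r→a is +9, o→y is +10, b→m is +11 — the shift increases by 1 each position. The shift increases by 1 at each position, starting from +8: 8, 9, 10, ….
Undoing it on kaknwrf: k−8=c, a−9=r, k−10=a, n−11=c, w−12=k, r−13=e, f−14=r.

cracker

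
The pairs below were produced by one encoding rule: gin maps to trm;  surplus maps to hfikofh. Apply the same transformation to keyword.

Letters are reflected about the middle of the alphabet (position → 25−position): Atbash.
On keyword: k↔p, e↔v, y↔b, w↔d, o↔l, r↔i, d↔w.

pvbdliw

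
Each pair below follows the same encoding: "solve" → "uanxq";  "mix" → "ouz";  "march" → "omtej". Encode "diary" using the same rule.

The rule splits by letter class: vowels +12, consonants +2.
For diary: d(cons)+2=f, i(vowel)+12=u, a(vowel)+12=m, r(cons)+2=t, y(cons)+2=a.

fumta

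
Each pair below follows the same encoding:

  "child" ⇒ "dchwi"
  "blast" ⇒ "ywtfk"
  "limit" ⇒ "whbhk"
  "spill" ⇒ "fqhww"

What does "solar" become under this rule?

flwta

c(2)→d(3) and h(7)→c(2) fit y≡5x+19 (mod 26); the inverse of 5 mod 26 is 21. Each letter's alphabet position (a=0..z=25) is mapped through 5·x+19 mod 26 — an affine cipher.
For solar: s(18)→5·18+19≡5=f; o(14)→5·14+19≡11=l; l(11)→5·11+19≡22=w; a(0)→5·0+19≡19=t; r(17)→5·17+19≡0=a (all mod 26).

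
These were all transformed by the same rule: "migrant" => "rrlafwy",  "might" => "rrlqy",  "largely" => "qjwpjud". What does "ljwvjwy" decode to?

garment

A repeating key of period 2 is used — shifts +5, +9 over and over.
Reversing it on ljwvjwy: l−5=g, j−9=a, w−5=r, v−9=m, j−5=e, w−9=n, y−5=t.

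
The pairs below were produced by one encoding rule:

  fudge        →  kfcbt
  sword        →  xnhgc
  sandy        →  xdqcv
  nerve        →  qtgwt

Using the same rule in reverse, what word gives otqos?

tenth

Each letter's alphabet position (a=0..z=25) is mapped through 17·x+3 mod 26 — an affine cipher.
Reversing it on otqos: o(14)→23·(14−3)≡19=t; t(19)→23·(19−3)≡4=e; q(16)→23·(16−3)≡13=n; o(14)→23·(14−3)≡19=t; s(18)→23·(18−3)≡7=h (all mod 26).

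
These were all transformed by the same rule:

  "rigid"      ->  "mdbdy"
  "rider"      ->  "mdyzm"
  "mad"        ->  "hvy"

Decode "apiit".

Compare letters: r→m is +21, i→d is +21, g→b is +21 — a constant shift. Every letter moves 21 places later in the alphabet, wrapping around z→a.
Reversing it on apiit: a−21=f, p−21=u, i−21=n, i−21=n, t−21=y.

funny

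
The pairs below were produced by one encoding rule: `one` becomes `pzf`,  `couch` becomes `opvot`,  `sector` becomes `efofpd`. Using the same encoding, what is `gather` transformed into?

sbftfd

The shift depends on letter class: consonant n→z is +12, but vowel o→p is +1. The rule splits by letter class: vowels +1, consonants +12.
For gather: g(cons)+12=s, a(vowel)+1=b, t(cons)+12=f, h(cons)+12=t, e(vowel)+1=f, r(cons)+12=d.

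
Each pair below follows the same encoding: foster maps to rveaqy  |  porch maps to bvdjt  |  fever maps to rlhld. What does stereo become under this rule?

A repeating key of period 2 is used — shifts +12, +7 over and over.
Applying it to stereo: s+12=e, t+7=a, e+12=q, r+7=y, e+12=q, o+7=v.

eaqyqv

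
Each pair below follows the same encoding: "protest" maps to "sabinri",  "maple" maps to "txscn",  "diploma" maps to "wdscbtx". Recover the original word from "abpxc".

p(15)→s(18) and r(17)→a(0) fit y≡17x+23 (mod 26); the inverse of 17 mod 26 is 23. Treating letters as 0–25, the rule is x ↦ 17x + 23 (mod 26).
Decoding abpxc: a(0)→23·(0−23)≡17=r; b(1)→23·(1−23)≡14=o; p(15)→23·(15−23)≡24=y; x(23)→23·(23−23)≡0=a; c(2)→23·(2−23)≡11=l (all mod 26).

royal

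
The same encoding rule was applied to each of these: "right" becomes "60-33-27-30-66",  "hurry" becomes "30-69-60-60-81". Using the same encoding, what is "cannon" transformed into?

r(#18)→60 and i(#9)→33: differences scale by 3, so n = 3·pos + 6. The formula is n = 3×(alphabet index, a=1) + 6.
Applying it to cannon: c=3→15, a=1→9, n=14→48, n=14→48, o=15→51, n=14→48.

15-9-48-48-51-48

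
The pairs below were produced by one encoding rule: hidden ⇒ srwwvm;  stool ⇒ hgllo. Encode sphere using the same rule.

Each pair mirrors across the alphabet (h↔s, i↔r, d↔w): positions sum to 25. Letters are reflected about the middle of the alphabet (position → 25−position): Atbash.
Applying it to sphere: s↔h, p↔k, h↔s, e↔v, r↔i, e↔v.

hksviv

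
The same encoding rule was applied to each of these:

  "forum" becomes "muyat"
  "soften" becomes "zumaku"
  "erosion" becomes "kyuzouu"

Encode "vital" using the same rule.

Vowels shift forward by 6 and consonants shift forward by 7.
On vital: v(cons)+7=c, i(vowel)+6=o, t(cons)+7=a, a(vowel)+6=g, l(cons)+7=s.

coags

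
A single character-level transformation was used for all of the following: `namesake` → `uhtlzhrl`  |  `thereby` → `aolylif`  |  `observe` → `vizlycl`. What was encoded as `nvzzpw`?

Every letter moves 7 places later in the alphabet, wrapping around z→a.
Reversing it on nvzzpw: n−7=g, v−7=o, z−7=s, z−7=s, p−7=i, w−7=p.

gossip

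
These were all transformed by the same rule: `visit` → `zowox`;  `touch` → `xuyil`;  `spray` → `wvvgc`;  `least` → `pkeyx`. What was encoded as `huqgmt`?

Shifts by position in visit: pos 0: v→z (+4), pos 1: i→o (+6), pos 2: s→w (+4), pos 3: i→o (+6) — repeating every 2. It's a Vigenère-style cipher with numeric key [4,6]: position i shifts by key[i mod 2].
Decoding huqgmt: h−4=d, u−6=o, q−4=m, g−6=a, m−4=i, t−6=n.

domain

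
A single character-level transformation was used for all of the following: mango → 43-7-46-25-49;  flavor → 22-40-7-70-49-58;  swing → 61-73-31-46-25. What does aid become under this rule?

7-31-16

With a=1..z=26, the number is 3·pos + 4.
Applying it to aid: a=1→7, i=9→31, d=4→16.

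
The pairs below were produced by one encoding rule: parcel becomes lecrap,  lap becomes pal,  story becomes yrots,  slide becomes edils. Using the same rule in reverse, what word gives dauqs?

squad

The output letters match the input read backwards: parcel reversed is lecrap. It's just the letters in reverse order.
Decoding dauqs: then reverse → squad.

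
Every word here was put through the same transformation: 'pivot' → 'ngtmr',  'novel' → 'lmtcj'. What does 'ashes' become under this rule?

Compare letters: p→n is +24, i→g is +24, v→t is +24 — a constant shift. It's a constant shift of +24 (ROT24).
Applying it to ashes: a+24=y, s+24=q, h+24=f, e+24=c, s+24=q.

yqfcq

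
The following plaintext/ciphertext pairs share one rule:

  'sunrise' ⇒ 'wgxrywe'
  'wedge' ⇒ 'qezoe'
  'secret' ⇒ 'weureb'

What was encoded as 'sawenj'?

s(18)→w(22) and u(20)→g(6) fit y≡5x+10 (mod 26); the inverse of 5 mod 26 is 21. This is an affine cipher: with a=0,…,z=25, each position x becomes (5x+10) mod 26.
Decoding sawenj: s(18)→21·(18−10)≡12=m; a(0)→21·(0−10)≡24=y; w(22)→21·(22−10)≡18=s; e(4)→21·(4−10)≡4=e; n(13)→21·(13−10)≡11=l; j(9)→21·(9−10)≡5=f (all mod 26).

myself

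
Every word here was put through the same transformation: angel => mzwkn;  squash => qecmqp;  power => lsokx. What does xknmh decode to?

relax

a(0)→m(12) and n(13)→z(25) fit y≡19x+12 (mod 26); the inverse of 19 mod 26 is 11. This is an affine cipher: with a=0,…,z=25, each position x becomes (19x+12) mod 26.
Undoing it on xknmh: x(23)→11·(23−12)≡17=r; k(10)→11·(10−12)≡4=e; n(13)→11·(13−12)≡11=l; m(12)→11·(12−12)≡0=a; h(7)→11·(7−12)≡23=x (all mod 26).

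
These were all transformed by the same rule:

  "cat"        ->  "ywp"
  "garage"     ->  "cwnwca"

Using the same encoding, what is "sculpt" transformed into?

Compare letters: c→y is +22, a→w is +22, t→p is +22 — a constant shift. This is a Caesar cipher with shift 22.
Applying it to sculpt: s+22=o, c+22=y, u+22=q, l+22=h, p+22=l, t+22=p.

oyqhlp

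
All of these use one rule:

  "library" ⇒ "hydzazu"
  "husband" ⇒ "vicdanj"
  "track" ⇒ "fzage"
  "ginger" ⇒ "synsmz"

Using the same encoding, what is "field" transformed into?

l(11)→h(7) and i(8)→y(24) fit y≡3x+0 (mod 26); the inverse of 3 mod 26 is 9. Treating letters as 0–25, the rule is x ↦ 3x + 0 (mod 26).
Applying it to field: f(5)→3·5+0≡15=p; i(8)→3·8+0≡24=y; e(4)→3·4+0≡12=m; l(11)→3·11+0≡7=h; d(3)→3·3+0≡9=j (all mod 26).

pymhj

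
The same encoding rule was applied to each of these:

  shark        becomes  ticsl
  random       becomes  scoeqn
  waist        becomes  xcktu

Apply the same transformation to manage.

The shift depends on letter class: consonant s→t is +1, but vowel a→c is +2. The rule splits by letter class: vowels +2, consonants +1.
Applying it to manage: m(cons)+1=n, a(vowel)+2=c, n(cons)+1=o, a(vowel)+2=c, g(cons)+1=h, e(vowel)+2=g.

ncochg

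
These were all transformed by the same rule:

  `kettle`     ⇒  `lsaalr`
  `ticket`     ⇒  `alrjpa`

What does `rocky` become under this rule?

The word is reversed, then every letter is shifted forward by 7.
Applying it to rocky: reverse → ykcor; then shift: y+7=f, k+7=r, c+7=j, o+7=v, r+7=y.

frjvy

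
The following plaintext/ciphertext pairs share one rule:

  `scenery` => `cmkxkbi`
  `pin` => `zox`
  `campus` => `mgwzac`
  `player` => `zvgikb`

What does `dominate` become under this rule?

The shift depends on letter class: consonant s→c is +10, but vowel e→k is +6. Two shifts are in play — +6 for a/e/i/o/u, +10 for every other letter.
On dominate: d(cons)+10=n, o(vowel)+6=u, m(cons)+10=w, i(vowel)+6=o, n(cons)+10=x, a(vowel)+6=g, t(cons)+10=d, e(vowel)+6=k.

nuwoxgdk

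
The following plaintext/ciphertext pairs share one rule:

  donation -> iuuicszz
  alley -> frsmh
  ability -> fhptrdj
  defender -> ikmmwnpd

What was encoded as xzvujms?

stomach

In donation: d→i is +5, o→u is +6, n→u is +7, a→i is +8 — the shift increases by 1 each position. The shift increases by 1 at each position, starting from +5: 5, 6, 7, ….
Decoding xzvujms: x−5=s, z−6=t, v−7=o, u−8=m, j−9=a, m−10=c, s−11=h.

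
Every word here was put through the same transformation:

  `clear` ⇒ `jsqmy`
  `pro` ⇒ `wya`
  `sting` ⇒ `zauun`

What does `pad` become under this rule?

The shift depends on letter class: consonant c→j is +7, but vowel e→q is +12. The rule splits by letter class: vowels +12, consonants +7.
For pad: p(cons)+7=w, a(vowel)+12=m, d(cons)+7=k.

wmk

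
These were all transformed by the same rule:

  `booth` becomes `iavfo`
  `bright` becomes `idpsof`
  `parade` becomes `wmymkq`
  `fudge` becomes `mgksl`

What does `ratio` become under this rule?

ymauv

Shifts by position in booth: pos 0: b→i (+7), pos 1: o→a (+12), pos 2: o→v (+7), pos 3: t→f (+12) — repeating every 2. The shifts repeat in a cycle of length 2: positions 0,1,… shift by +7, +12, then the pattern repeats.
For ratio: r+7=y, a+12=m, t+7=a, i+12=u, o+7=v.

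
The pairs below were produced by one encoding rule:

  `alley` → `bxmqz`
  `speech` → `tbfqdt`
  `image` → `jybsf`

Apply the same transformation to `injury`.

jzkgsk

Shifts by position in alley: pos 0: a→b (+1), pos 1: l→x (+12), pos 2: l→m (+1), pos 3: e→q (+12) — repeating every 2. It's a Vigenère-style cipher with numeric key [1,12]: position i shifts by key[i mod 2].
Applying it to injury: i+1=j, n+12=z, j+1=k, u+12=g, r+1=s, y+12=k.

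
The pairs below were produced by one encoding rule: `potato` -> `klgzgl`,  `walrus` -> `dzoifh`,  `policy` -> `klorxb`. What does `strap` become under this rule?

hgizk

Each pair mirrors across the alphabet (p↔k, o↔l, t↔g): positions sum to 25. This is the alphabet-reversal cipher (Atbash): a becomes z, b becomes y, etc.
For strap: s↔h, t↔g, r↔i, a↔z, p↔k.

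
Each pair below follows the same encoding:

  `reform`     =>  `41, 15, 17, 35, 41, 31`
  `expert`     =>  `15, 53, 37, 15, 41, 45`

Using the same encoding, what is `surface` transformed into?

With a=1..z=26, the number is 2·pos + 5.
Applying it to surface: s=19→43, u=21→47, r=18→41, f=6→17, a=1→7, c=3→11, e=5→15.

43, 47, 41, 17, 7, 11, 15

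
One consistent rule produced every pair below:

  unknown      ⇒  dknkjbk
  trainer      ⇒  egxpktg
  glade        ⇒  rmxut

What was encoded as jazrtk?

oxygen

Treating letters as 0–25, the rule is x ↦ 25x + 23 (mod 26).
Decoding jazrtk: j(9)→25·(9−23)≡14=o; a(0)→25·(0−23)≡23=x; z(25)→25·(25−23)≡24=y; r(17)→25·(17−23)≡6=g; t(19)→25·(19−23)≡4=e; k(10)→25·(10−23)≡13=n (all mod 26).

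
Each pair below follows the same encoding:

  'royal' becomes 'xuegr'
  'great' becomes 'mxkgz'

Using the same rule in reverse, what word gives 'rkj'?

Compare letters: r→x is +6, o→u is +6, y→e is +6 — a constant shift. Each letter is shifted forward by 6 in the alphabet (a Caesar shift of +6).
Decoding rkj: r−6=l, k−6=e, j−6=d.

led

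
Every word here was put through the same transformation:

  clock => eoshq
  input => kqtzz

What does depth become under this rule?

fhtyn

In clock: c→e is +2, l→o is +3, o→s is +4, c→h is +5 — the shift increases by 1 each position. Each letter shifts forward by (position + 2), i.e. 2, 3, 4, … — the shift grows by one for each successive letter.
For depth: d+2=f, e+3=h, p+4=t, t+5=y, h+6=n.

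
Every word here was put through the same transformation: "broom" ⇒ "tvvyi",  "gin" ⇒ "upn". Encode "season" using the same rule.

uvzhlz

The output letters match the input read backwards, each shifted +7: broom reversed is moorb. The word is reversed, then every letter is shifted forward by 7.
On season: reverse → nosaes; then shift: n+7=u, o+7=v, s+7=z, a+7=h, e+7=l, s+7=z.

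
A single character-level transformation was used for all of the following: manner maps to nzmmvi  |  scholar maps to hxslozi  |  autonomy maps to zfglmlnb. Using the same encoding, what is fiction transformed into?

urxgrlm

Each pair mirrors across the alphabet (m↔n, a↔z, n↔m): positions sum to 25. Letters are reflected about the middle of the alphabet (position → 25−position): Atbash.
On fiction: f↔u, i↔r, c↔x, t↔g, i↔r, o↔l, n↔m.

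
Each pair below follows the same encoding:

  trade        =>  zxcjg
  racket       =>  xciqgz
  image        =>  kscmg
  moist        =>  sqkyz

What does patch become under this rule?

vczin

The shift depends on letter class: consonant t→z is +6, but vowel a→c is +2. The rule splits by letter class: vowels +2, consonants +6.
For patch: p(cons)+6=v, a(vowel)+2=c, t(cons)+6=z, c(cons)+6=i, h(cons)+6=n.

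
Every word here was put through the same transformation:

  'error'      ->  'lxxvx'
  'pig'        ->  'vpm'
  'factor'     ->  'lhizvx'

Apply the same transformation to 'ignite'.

The shift depends on letter class: consonant r→x is +6, but vowel e→l is +7. The rule splits by letter class: vowels +7, consonants +6.
Applying it to ignite: i(vowel)+7=p, g(cons)+6=m, n(cons)+6=t, i(vowel)+7=p, t(cons)+6=z, e(vowel)+7=l.

pmtpzl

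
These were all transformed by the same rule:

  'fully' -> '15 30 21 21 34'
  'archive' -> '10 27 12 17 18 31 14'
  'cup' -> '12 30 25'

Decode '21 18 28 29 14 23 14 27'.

listener

f is letter #6 and maps to 15: an offset of 9. Letters become their 1-based position plus 9 (so a→10, b→11, …).
Reversing it on 21 18 28 29 14 23 14 27: 21→(21−9)÷1=12=l, 18→(18−9)÷1=9=i, 28→(28−9)÷1=19=s, 29→(29−9)÷1=20=t, 14→(14−9)÷1=5=e, 23→(23−9)÷1=14=n, 14→(14−9)÷1=5=e, 27→(27−9)÷1=18=r.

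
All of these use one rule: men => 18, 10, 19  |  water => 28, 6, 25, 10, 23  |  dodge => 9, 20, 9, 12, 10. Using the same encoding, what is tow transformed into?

m is letter #13 and maps to 18: an offset of 5. Each letter is replaced by its alphabet position (a=1..z=26) + 5.
Applying it to tow: t=20→25, o=15→20, w=23→28.

25, 20, 28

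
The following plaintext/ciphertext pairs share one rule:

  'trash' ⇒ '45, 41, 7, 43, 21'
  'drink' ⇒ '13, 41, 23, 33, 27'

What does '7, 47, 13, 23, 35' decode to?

audio

The formula is n = 2×(alphabet index, a=1) + 5.
Reversing it on 7, 47, 13, 23, 35: 7→(7−5)÷2=1=a, 47→(47−5)÷2=21=u, 13→(13−5)÷2=4=d, 23→(23−5)÷2=9=i, 35→(35−5)÷2=15=o.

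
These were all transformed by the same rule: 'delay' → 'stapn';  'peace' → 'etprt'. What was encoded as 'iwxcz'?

think

Compare letters: d→s is +15, e→t is +15, l→a is +15 — a constant shift. Each letter is shifted forward by 15 in the alphabet (a Caesar shift of +15).
Decoding iwxcz: i−15=t, w−15=h, x−15=i, c−15=n, z−15=k.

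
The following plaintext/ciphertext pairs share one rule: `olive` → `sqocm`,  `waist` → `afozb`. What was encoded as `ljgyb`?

heart

Letter i (0-indexed) is shifted by i+4, so successive shifts are 4, 5, 6, ….
Decoding ljgyb: l−4=h, j−5=e, g−6=a, y−7=r, b−8=t.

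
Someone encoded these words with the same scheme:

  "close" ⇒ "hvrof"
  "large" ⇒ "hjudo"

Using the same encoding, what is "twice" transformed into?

hflzw

The word is reversed, then every letter is shifted forward by 3.
On twice: reverse → eciwt; then shift: e+3=h, c+3=f, i+3=l, w+3=z, t+3=w.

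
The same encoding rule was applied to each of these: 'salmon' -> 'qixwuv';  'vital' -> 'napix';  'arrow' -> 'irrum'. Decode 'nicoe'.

s(18)→q(16) and a(0)→i(8) fit y≡25x+8 (mod 26); the inverse of 25 mod 26 is 25. This is an affine cipher: with a=0,…,z=25, each position x becomes (25x+8) mod 26.
Reversing it on nicoe: n(13)→25·(13−8)≡21=v; i(8)→25·(8−8)≡0=a; c(2)→25·(2−8)≡6=g; o(14)→25·(14−8)≡20=u; e(4)→25·(4−8)≡4=e (all mod 26).

vague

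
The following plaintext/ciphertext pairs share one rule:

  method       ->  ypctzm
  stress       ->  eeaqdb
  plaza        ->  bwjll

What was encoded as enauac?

script

It's a Vigenère-style cipher with numeric key [12,11,9]: position i shifts by key[i mod 3].
Reversing it on enauac: e−12=s, n−11=c, a−9=r, u−12=i, a−11=p, c−9=t.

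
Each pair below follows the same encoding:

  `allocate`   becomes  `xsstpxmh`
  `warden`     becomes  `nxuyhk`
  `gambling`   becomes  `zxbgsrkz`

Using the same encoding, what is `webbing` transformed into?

nhggrkz

a(0)→x(23) and l(11)→s(18) fit y≡9x+23 (mod 26); the inverse of 9 mod 26 is 3. This is an affine cipher: with a=0,…,z=25, each position x becomes (9x+23) mod 26.
On webbing: w(22)→9·22+23≡13=n; e(4)→9·4+23≡7=h; b(1)→9·1+23≡6=g; b(1)→9·1+23≡6=g; i(8)→9·8+23≡17=r; n(13)→9·13+23≡10=k; g(6)→9·6+23≡25=z (all mod 26).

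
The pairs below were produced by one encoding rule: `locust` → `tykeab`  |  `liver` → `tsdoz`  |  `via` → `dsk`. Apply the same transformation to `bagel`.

The shift depends on letter class: consonant l→t is +8, but vowel o→y is +10. Vowels shift forward by 10 and consonants shift forward by 8.
Applying it to bagel: b(cons)+8=j, a(vowel)+10=k, g(cons)+8=o, e(vowel)+10=o, l(cons)+8=t.

jkoot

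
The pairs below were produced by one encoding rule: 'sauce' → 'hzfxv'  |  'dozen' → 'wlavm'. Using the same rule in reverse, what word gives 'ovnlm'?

lemon

Each pair mirrors across the alphabet (s↔h, a↔z, u↔f): positions sum to 25. Each letter is replaced by its mirror in the alphabet: a↔z, b↔y, c↔x, and so on (the Atbash cipher).
Reversing it on ovnlm: o↔l, v↔e, n↔m, l↔o, m↔n.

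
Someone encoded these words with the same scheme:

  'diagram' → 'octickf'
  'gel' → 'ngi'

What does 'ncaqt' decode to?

The output letters match the input read backwards, each shifted +2: diagram reversed is margaid. The word is reversed, then every letter is shifted forward by 2.
Reversing it on ncaqt: shift back: n−2=l, c−2=a, a−2=y, q−2=o, t−2=r → layor; then reverse → royal.

royal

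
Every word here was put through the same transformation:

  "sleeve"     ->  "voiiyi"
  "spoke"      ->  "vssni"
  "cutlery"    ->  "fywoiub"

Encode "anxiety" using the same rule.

eqamiwb

Vowels shift forward by 4 and consonants shift forward by 3.
For anxiety: a(vowel)+4=e, n(cons)+3=q, x(cons)+3=a, i(vowel)+4=m, e(vowel)+4=i, t(cons)+3=w, y(cons)+3=b.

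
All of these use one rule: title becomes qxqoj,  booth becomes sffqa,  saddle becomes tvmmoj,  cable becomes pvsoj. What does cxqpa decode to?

Treating letters as 0–25, the rule is x ↦ 23x + 21 (mod 26).
Reversing it on cxqpa: c(2)→17·(2−21)≡15=p; x(23)→17·(23−21)≡8=i; q(16)→17·(16−21)≡19=t; p(15)→17·(15−21)≡2=c; a(0)→17·(0−21)≡7=h (all mod 26).

pitch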